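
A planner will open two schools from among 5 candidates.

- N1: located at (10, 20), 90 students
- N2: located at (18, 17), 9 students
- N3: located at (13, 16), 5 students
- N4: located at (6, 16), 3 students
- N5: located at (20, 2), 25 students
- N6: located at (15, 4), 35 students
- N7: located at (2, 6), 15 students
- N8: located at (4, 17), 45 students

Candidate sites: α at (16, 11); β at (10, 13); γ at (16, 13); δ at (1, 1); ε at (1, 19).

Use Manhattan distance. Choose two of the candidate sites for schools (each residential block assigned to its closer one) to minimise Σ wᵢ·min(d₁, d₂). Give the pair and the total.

Evaluate every pair (each demand assigned to the nearer of the two):
  {α, β}: total = 2033
  {α, ε}: total = 2076
  {β, γ}: total = 2135
  {γ, ε}: total = 2168
  {β, ε}: total = 2239
  {β, δ}: total = 2319
  {δ, ε}: total = 2580
  {γ, δ}: total = 2828
  {α, γ}: total = 2903
  {α, δ}: total = 3012
Best pair: {α, β} with total 2033.

{α, β}, total 2033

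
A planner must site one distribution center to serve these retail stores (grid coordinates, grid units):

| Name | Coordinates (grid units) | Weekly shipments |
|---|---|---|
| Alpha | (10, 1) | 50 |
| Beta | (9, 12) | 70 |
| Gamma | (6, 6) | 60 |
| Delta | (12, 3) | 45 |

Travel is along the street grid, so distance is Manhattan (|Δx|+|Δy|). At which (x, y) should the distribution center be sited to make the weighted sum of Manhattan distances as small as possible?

(9, 6)

Manhattan distance separates: Σwᵢ(|x−xᵢ|+|y−yᵢ|) = Σwᵢ|x−xᵢ| + Σwᵢ|y−yᵢ|, so x and y are optimised independently as 1-D weighted medians.
Total weight W = 225; half = 112.5.
x-coordinate, sorted with cumulative weight:
  x=6 (Gamma, w=60) cum 60
  x=9 (Beta, w=70) cum 130  ← median
  x=10 (Alpha, w=50) cum 180
  x=12 (Delta, w=45) cum 225
⇒ x* = 9
y-coordinate, sorted with cumulative weight:
  y=1 (Alpha, w=50) cum 50
  y=3 (Delta, w=45) cum 95
  y=6 (Gamma, w=60) cum 155  ← median
  y=12 (Beta, w=70) cum 225
⇒ y* = 6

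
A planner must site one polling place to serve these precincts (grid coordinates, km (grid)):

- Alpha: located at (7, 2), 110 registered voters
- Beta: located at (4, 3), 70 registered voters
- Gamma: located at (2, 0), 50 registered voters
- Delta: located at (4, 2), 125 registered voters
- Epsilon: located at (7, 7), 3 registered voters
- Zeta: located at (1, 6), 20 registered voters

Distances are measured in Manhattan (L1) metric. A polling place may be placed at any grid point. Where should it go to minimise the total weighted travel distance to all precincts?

(4, 2)

Manhattan distance separates: Σwᵢ(|x−xᵢ|+|y−yᵢ|) = Σwᵢ|x−xᵢ| + Σwᵢ|y−yᵢ|, so x and y are optimised independently as 1-D weighted medians.
Total weight W = 378; half = 189.
x-coordinate, sorted with cumulative weight:
  x=1 (Zeta, w=20) cum 20
  x=2 (Gamma, w=50) cum 70
  x=4 (Beta, w=70) cum 140
  x=4 (Delta, w=125) cum 265  ← median
  x=7 (Alpha, w=110) cum 375
  x=7 (Epsilon, w=3) cum 378
⇒ x* = 4
y-coordinate, sorted with cumulative weight:
  y=0 (Gamma, w=50) cum 50
  y=2 (Alpha, w=110) cum 160
  y=2 (Delta, w=125) cum 285  ← median
  y=3 (Beta, w=70) cum 355
  y=6 (Zeta, w=20) cum 375
  y=7 (Epsilon, w=3) cum 378
⇒ y* = 2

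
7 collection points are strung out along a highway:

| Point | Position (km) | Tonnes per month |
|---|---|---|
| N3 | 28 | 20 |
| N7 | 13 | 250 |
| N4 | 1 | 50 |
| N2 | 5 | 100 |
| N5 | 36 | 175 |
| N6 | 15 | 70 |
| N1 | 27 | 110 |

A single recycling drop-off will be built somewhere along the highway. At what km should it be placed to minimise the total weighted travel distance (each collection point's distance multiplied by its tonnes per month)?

For a sum of weighted absolute distances on a line, the optimum is the weighted median (not the mean). Total weight W = 775; half-weight = 387.5.
Sort by position and accumulate weight:
  km 1 (N4, w=50) → cum 50
  km 5 (N2, w=100) → cum 150
  km 13 (N7, w=250) → cum 400  ≥ 387.5 → median here
  km 15 (N6, w=70) → cum 470
  km 27 (N1, w=110) → cum 580
  km 28 (N3, w=20) → cum 600
  km 36 (N5, w=175) → cum 775
Optimal location: km 13.

x = 13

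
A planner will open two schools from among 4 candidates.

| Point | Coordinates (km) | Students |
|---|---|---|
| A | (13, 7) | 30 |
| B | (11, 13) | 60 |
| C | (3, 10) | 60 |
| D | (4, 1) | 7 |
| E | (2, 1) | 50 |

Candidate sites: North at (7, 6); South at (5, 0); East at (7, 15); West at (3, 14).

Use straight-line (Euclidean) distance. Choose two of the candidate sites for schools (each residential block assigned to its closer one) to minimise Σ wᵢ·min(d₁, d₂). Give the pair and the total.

Evaluate every pair (each demand assigned to the nearer of the two):
  {South, East}: total = 1120.5
  {North, South}: total = 1173.6
  {North, East}: total = 1184.6
  {South, West}: total = 1210.7
  {North, West}: total = 1300.6
  {East, West}: total = 1551.5
Best pair: {South, East} with total 1120.5.

{South, East}, total 1120.5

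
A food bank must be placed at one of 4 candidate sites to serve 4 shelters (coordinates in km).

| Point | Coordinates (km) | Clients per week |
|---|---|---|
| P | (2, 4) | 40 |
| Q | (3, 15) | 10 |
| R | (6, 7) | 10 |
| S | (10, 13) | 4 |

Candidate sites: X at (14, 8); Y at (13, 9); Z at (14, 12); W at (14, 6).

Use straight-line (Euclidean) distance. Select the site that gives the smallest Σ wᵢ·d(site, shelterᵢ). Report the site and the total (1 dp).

Y, total 692.7 km

Total weighted distance at each candidate:
  X (14, 8): total = 742.6
  Y (13, 9): total = 692.7
  Z (14, 12): total = 801.7
  W (14, 6): total = 741.6
Minimum is at Y with total 692.7 km.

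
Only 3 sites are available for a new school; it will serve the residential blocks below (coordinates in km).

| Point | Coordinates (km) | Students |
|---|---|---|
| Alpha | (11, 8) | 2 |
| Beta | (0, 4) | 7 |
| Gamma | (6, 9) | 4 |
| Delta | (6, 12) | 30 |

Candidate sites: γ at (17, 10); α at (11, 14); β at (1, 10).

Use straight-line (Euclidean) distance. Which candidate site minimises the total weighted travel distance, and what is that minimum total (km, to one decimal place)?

Total weighted distance at each candidate:
  γ (17, 10): total = 518.4
  α (11, 14): total = 305.9
  β (1, 10): total = 244.9
Minimum is at β with total 244.9 km.

β, total 244.9 km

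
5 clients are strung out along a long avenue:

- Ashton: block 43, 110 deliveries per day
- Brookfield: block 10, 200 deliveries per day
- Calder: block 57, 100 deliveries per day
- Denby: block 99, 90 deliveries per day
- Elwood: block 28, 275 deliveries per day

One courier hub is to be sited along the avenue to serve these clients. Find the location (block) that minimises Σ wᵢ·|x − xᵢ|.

For a sum of weighted absolute distances on a line, the optimum is the weighted median (not the mean). Total weight W = 775; half-weight = 387.5.
Sort by position and accumulate weight:
  block 10 (Brookfield, w=200) → cum 200
  block 28 (Elwood, w=275) → cum 475  ≥ 387.5 → median here
  block 43 (Ashton, w=110) → cum 585
  block 57 (Calder, w=100) → cum 685
  block 99 (Denby, w=90) → cum 775
Optimal location: block 28.

x = 28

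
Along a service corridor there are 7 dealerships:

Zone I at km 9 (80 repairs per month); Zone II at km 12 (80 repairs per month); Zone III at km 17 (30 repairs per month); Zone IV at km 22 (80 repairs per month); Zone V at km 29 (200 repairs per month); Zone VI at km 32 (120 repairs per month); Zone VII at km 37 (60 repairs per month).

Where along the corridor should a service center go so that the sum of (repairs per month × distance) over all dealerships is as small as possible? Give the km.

x = 29

For a sum of weighted absolute distances on a line, the optimum is the weighted median (not the mean). Total weight W = 650; half-weight = 325.
Sort by position and accumulate weight:
  km 9 (Zone I, w=80) → cum 80
  km 12 (Zone II, w=80) → cum 160
  km 17 (Zone III, w=30) → cum 190
  km 22 (Zone IV, w=80) → cum 270
  km 29 (Zone V, w=200) → cum 470  ≥ 325 → median here
  km 32 (Zone VI, w=120) → cum 590
  km 37 (Zone VII, w=60) → cum 650
Optimal location: km 29.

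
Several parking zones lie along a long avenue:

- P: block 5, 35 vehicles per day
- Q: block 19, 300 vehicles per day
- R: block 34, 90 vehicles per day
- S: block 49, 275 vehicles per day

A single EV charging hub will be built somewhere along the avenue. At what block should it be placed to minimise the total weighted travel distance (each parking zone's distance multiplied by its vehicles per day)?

x = 34

For a sum of weighted absolute distances on a line, the optimum is the weighted median (not the mean). Total weight W = 700; half-weight = 350.
Sort by position and accumulate weight:
  block 5 (P, w=35) → cum 35
  block 19 (Q, w=300) → cum 335
  block 34 (R, w=90) → cum 425  ≥ 350 → median here
  block 49 (S, w=275) → cum 700
Optimal location: block 34.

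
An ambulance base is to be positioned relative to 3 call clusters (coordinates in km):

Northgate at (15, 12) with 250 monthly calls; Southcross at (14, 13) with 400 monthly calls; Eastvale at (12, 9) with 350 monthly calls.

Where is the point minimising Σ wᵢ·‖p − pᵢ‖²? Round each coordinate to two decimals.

(13.55, 11.35)

The minimiser of Σwᵢ‖p−pᵢ‖² is the weighted centroid p* = (Σwᵢpᵢ)/(Σwᵢ).
Σwᵢ = 1000.
Σwᵢxᵢ = 250·15 + 400·14 + 350·12 = 13550.
Σwᵢyᵢ = 250·12 + 400·13 + 350·9 = 11350.
x* = 13550/1000 = 13.55, y* = 11350/1000 = 11.35.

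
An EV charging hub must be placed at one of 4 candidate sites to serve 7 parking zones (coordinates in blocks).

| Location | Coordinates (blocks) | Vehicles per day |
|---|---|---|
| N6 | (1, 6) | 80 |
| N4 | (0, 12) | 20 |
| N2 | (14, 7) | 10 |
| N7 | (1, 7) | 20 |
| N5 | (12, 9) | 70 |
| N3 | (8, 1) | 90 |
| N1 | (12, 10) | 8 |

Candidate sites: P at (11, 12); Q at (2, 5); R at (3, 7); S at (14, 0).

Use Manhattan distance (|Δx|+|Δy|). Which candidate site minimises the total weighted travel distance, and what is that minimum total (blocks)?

R, total 2406 blocks

Total weighted distance at each candidate:
  P (11, 12): total = 3444
  Q (2, 5): total = 2540
  R (3, 7): total = 2406
  S (14, 0): total = 4006
Minimum is at R with total 2406 blocks.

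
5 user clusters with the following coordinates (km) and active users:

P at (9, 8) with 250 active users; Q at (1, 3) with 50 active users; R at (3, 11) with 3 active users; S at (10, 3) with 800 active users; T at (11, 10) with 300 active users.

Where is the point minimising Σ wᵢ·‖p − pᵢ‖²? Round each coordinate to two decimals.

(9.70, 5.40)

The minimiser of Σwᵢ‖p−pᵢ‖² is the weighted centroid p* = (Σwᵢpᵢ)/(Σwᵢ).
Σwᵢ = 1403.
Σwᵢxᵢ = 250·9 + 50·1 + 3·3 + 800·10 + 300·11 = 13609.
Σwᵢyᵢ = 250·8 + 50·3 + 3·11 + 800·3 + 300·10 = 7583.
x* = 13609/1403 = 9.70, y* = 7583/1403 = 5.40.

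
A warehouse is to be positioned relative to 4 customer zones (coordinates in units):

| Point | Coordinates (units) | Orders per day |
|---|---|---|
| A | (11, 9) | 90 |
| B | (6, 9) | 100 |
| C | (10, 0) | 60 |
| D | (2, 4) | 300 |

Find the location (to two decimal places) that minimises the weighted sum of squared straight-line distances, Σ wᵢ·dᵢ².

(5.07, 5.29)

The minimiser of Σwᵢ‖p−pᵢ‖² is the weighted centroid p* = (Σwᵢpᵢ)/(Σwᵢ).
Σwᵢ = 550.
Σwᵢxᵢ = 90·11 + 100·6 + 60·10 + 300·2 = 2790.
Σwᵢyᵢ = 90·9 + 100·9 + 60·0 + 300·4 = 2910.
x* = 2790/550 = 5.07, y* = 2910/550 = 5.29.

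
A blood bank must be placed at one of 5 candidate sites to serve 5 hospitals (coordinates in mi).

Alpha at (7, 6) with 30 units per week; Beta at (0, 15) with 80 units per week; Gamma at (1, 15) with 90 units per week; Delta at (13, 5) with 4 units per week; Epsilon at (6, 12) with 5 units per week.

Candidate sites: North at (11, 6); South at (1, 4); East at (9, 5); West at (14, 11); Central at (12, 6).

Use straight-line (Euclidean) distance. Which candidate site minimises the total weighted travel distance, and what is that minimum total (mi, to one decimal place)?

Total weighted distance at each candidate:
  North (11, 6): total = 2515.8
  South (1, 4): total = 2158.7
  East (9, 5): total = 2350.0
  West (14, 11): total = 2711.7
  Central (12, 6): total = 2677.2
Minimum is at South with total 2158.7 mi.

South, total 2158.7 mi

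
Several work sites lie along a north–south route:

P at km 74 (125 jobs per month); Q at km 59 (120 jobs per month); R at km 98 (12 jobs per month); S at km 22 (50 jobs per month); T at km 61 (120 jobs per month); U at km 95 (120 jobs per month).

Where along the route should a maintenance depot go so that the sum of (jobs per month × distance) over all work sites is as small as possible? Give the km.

For a sum of weighted absolute distances on a line, the optimum is the weighted median (not the mean). Total weight W = 547; half-weight = 273.5.
Sort by position and accumulate weight:
  km 22 (S, w=50) → cum 50
  km 59 (Q, w=120) → cum 170
  km 61 (T, w=120) → cum 290  ≥ 273.5 → median here
  km 74 (P, w=125) → cum 415
  km 95 (U, w=120) → cum 535
  km 98 (R, w=12) → cum 547
Optimal location: km 61.

x = 61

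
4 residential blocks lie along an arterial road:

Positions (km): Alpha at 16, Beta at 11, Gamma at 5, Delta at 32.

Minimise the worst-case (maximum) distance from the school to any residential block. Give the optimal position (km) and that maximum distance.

The 1-center on a line is the midpoint of the two extreme points: leftmost at 5, rightmost at 32.
Optimal location = (5 + 32)/2 = 18.5; maximum distance = (32 − 5)/2 = 13.5.

location 18.5, max distance 13.5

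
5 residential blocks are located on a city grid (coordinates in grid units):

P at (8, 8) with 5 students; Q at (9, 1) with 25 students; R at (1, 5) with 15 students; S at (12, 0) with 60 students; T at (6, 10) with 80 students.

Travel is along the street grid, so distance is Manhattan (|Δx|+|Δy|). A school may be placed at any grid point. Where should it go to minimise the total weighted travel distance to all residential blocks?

Manhattan distance separates: Σwᵢ(|x−xᵢ|+|y−yᵢ|) = Σwᵢ|x−xᵢ| + Σwᵢ|y−yᵢ|, so x and y are optimised independently as 1-D weighted medians.
Total weight W = 185; half = 92.5.
x-coordinate, sorted with cumulative weight:
  x=1 (R, w=15) cum 15
  x=6 (T, w=80) cum 95  ← median
  x=8 (P, w=5) cum 100
  x=9 (Q, w=25) cum 125
  x=12 (S, w=60) cum 185
⇒ x* = 6
y-coordinate, sorted with cumulative weight:
  y=0 (S, w=60) cum 60
  y=1 (Q, w=25) cum 85
  y=5 (R, w=15) cum 100  ← median
  y=8 (P, w=5) cum 105
  y=10 (T, w=80) cum 185
⇒ y* = 5

(6, 5)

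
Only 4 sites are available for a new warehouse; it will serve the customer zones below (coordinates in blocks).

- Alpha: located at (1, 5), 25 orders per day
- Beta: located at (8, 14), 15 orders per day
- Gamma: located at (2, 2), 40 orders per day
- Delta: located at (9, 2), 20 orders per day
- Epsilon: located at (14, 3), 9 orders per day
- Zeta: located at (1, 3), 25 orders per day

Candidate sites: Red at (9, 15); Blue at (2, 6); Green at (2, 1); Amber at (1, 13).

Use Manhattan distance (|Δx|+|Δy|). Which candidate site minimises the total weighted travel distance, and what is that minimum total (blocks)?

Green, total 811 blocks

Total weighted distance at each candidate:
  Red (9, 15): total = 2193
  Blue (2, 6): total = 875
  Green (2, 1): total = 811
  Amber (1, 13): total = 1637
Minimum is at Green with total 811 blocks.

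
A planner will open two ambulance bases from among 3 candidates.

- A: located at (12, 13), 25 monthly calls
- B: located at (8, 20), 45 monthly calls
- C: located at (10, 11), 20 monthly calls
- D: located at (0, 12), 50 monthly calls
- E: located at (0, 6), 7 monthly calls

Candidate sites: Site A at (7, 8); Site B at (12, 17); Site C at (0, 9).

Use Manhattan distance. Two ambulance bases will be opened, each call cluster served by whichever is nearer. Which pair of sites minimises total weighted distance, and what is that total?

Evaluate every pair (each demand assigned to the nearer of the two):
  {Site B, Site C}: total = 746
  {Site A, Site C}: total = 1126
  {Site A, Site B}: total = 1148
Best pair: {Site B, Site C} with total 746.

{Site B, Site C}, total 746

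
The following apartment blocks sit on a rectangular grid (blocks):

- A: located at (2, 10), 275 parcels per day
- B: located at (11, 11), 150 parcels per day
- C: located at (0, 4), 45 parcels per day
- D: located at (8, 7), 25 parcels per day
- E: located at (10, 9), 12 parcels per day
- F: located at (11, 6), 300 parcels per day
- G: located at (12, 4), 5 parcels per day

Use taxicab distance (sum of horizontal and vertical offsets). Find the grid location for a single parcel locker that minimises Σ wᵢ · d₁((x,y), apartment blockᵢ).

Manhattan distance separates: Σwᵢ(|x−xᵢ|+|y−yᵢ|) = Σwᵢ|x−xᵢ| + Σwᵢ|y−yᵢ|, so x and y are optimised independently as 1-D weighted medians.
Total weight W = 812; half = 406.
x-coordinate, sorted with cumulative weight:
  x=0 (C, w=45) cum 45
  x=2 (A, w=275) cum 320
  x=8 (D, w=25) cum 345
  x=10 (E, w=12) cum 357
  x=11 (B, w=150) cum 507  ← median
  x=11 (F, w=300) cum 807
  x=12 (G, w=5) cum 812
⇒ x* = 11
y-coordinate, sorted with cumulative weight:
  y=4 (C, w=45) cum 45
  y=4 (G, w=5) cum 50
  y=6 (F, w=300) cum 350
  y=7 (D, w=25) cum 375
  y=9 (E, w=12) cum 387
  y=10 (A, w=275) cum 662  ← median
  y=11 (B, w=150) cum 812
⇒ y* = 10

(11, 10)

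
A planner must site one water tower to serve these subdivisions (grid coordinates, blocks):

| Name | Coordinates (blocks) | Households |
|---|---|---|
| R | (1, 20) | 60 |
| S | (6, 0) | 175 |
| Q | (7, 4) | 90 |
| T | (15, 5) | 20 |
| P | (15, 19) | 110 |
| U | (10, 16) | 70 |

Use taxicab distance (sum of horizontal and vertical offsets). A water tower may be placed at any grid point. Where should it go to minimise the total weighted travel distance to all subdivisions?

(7, 4)

Manhattan distance separates: Σwᵢ(|x−xᵢ|+|y−yᵢ|) = Σwᵢ|x−xᵢ| + Σwᵢ|y−yᵢ|, so x and y are optimised independently as 1-D weighted medians.
Total weight W = 525; half = 262.5.
x-coordinate, sorted with cumulative weight:
  x=1 (R, w=60) cum 60
  x=6 (S, w=175) cum 235
  x=7 (Q, w=90) cum 325  ← median
  x=10 (U, w=70) cum 395
  x=15 (T, w=20) cum 415
  x=15 (P, w=110) cum 525
⇒ x* = 7
y-coordinate, sorted with cumulative weight:
  y=0 (S, w=175) cum 175
  y=4 (Q, w=90) cum 265  ← median
  y=5 (T, w=20) cum 285
  y=16 (U, w=70) cum 355
  y=19 (P, w=110) cum 465
  y=20 (R, w=60) cum 525
⇒ y* = 4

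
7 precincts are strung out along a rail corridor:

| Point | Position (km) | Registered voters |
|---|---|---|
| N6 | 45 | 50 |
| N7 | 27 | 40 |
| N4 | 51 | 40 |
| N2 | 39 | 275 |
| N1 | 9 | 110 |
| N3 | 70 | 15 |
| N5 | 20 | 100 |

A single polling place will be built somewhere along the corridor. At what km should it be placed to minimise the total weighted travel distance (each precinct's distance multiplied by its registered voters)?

x = 39

For a sum of weighted absolute distances on a line, the optimum is the weighted median (not the mean). Total weight W = 630; half-weight = 315.
Sort by position and accumulate weight:
  km 9 (N1, w=110) → cum 110
  km 20 (N5, w=100) → cum 210
  km 27 (N7, w=40) → cum 250
  km 39 (N2, w=275) → cum 525  ≥ 315 → median here
  km 45 (N6, w=50) → cum 575
  km 51 (N4, w=40) → cum 615
  km 70 (N3, w=15) → cum 630
Optimal location: km 39.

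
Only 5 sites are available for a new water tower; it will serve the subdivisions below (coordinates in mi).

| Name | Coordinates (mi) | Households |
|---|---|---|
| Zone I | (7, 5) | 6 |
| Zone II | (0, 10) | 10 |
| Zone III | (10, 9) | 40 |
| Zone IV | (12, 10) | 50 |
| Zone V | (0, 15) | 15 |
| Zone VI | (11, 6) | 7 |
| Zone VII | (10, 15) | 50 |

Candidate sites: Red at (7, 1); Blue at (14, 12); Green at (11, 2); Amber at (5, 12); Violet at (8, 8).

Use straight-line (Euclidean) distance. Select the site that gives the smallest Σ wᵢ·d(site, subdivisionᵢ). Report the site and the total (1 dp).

Total weighted distance at each candidate:
  Red (7, 1): total = 1990.1
  Blue (14, 12): total = 1054.0
  Green (11, 2): total = 1787.3
  Amber (5, 12): total = 1133.2
  Violet (8, 8): total = 963.2
Minimum is at Violet with total 963.2 mi.

Violet, total 963.2 mi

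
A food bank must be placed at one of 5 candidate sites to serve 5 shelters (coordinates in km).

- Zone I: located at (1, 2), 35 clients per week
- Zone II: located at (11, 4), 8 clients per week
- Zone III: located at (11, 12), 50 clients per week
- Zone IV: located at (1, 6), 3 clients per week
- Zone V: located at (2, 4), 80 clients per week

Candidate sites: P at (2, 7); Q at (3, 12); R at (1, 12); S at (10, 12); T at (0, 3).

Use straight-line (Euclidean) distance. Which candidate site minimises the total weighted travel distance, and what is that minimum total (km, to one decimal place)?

Total weighted distance at each candidate:
  P (2, 7): total = 1013.4
  Q (3, 12): total = 1511.4
  R (1, 12): total = 1615.4
  S (10, 12): total = 1522.9
  T (0, 3): total = 1036.9
Minimum is at P with total 1013.4 km.

P, total 1013.4 km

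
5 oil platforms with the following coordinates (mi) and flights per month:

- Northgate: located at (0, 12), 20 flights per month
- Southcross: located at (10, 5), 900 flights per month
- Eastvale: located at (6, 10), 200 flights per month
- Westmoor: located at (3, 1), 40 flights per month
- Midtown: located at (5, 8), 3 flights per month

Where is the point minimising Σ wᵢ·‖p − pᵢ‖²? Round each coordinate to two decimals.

(8.89, 5.85)

The minimiser of Σwᵢ‖p−pᵢ‖² is the weighted centroid p* = (Σwᵢpᵢ)/(Σwᵢ).
Σwᵢ = 1163.
Σwᵢxᵢ = 20·0 + 900·10 + 200·6 + 40·3 + 3·5 = 10335.
Σwᵢyᵢ = 20·12 + 900·5 + 200·10 + 40·1 + 3·8 = 6804.
x* = 10335/1163 = 8.89, y* = 6804/1163 = 5.85.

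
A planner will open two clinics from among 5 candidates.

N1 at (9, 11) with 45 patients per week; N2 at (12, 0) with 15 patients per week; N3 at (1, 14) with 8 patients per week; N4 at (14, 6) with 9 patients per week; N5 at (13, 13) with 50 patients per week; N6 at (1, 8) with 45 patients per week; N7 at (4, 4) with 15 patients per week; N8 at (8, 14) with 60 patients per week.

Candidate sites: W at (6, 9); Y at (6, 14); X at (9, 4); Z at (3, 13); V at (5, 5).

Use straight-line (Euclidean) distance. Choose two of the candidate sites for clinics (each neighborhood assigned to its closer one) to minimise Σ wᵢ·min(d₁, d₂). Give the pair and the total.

Evaluate every pair (each demand assigned to the nearer of the two):
  {Y, V}: total = 1161.2
  {W, Y}: total = 1225.2
  {Y, X}: total = 1254.4
  {W, X}: total = 1373.0
  {Y, Z}: total = 1390.8
  {W, V}: total = 1397.2
  {W, Z}: total = 1438.6
  {X, Z}: total = 1541.7
  {Z, V}: total = 1565.2
  {X, V}: total = 1825.1
Best pair: {Y, V} with total 1161.2.

{Y, V}, total 1161.2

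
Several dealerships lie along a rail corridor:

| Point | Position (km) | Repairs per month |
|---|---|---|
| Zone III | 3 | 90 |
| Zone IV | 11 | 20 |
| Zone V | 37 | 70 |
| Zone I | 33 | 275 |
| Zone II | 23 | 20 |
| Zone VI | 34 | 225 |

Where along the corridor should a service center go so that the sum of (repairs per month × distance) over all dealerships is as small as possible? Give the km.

x = 33

For a sum of weighted absolute distances on a line, the optimum is the weighted median (not the mean). Total weight W = 700; half-weight = 350.
Sort by position and accumulate weight:
  km 3 (Zone III, w=90) → cum 90
  km 11 (Zone IV, w=20) → cum 110
  km 23 (Zone II, w=20) → cum 130
  km 33 (Zone I, w=275) → cum 405  ≥ 350 → median here
  km 34 (Zone VI, w=225) → cum 630
  km 37 (Zone V, w=70) → cum 700
Optimal location: km 33.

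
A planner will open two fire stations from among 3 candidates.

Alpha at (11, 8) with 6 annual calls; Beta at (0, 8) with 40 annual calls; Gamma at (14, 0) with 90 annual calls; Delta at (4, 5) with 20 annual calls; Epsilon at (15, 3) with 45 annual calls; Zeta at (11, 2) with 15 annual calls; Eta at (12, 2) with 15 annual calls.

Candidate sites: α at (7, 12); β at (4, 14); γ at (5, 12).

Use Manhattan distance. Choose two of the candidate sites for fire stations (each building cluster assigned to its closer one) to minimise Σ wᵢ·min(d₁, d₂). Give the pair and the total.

Evaluate every pair (each demand assigned to the nearer of the two):
  {α, γ}: total = 3478
  {α, β}: total = 3538
  {β, γ}: total = 3820
Best pair: {α, γ} with total 3478.

{α, γ}, total 3478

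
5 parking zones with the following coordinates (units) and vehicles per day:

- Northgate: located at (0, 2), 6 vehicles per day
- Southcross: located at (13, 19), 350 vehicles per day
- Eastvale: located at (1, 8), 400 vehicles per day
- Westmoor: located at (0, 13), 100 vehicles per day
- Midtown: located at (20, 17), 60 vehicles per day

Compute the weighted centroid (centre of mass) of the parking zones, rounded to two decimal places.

The minimiser of Σwᵢ‖p−pᵢ‖² is the weighted centroid p* = (Σwᵢpᵢ)/(Σwᵢ).
Σwᵢ = 916.
Σwᵢxᵢ = 6·0 + 350·13 + 400·1 + 100·0 + 60·20 = 6150.
Σwᵢyᵢ = 6·2 + 350·19 + 400·8 + 100·13 + 60·17 = 12182.
x* = 6150/916 = 6.71, y* = 12182/916 = 13.30.

(6.71, 13.30)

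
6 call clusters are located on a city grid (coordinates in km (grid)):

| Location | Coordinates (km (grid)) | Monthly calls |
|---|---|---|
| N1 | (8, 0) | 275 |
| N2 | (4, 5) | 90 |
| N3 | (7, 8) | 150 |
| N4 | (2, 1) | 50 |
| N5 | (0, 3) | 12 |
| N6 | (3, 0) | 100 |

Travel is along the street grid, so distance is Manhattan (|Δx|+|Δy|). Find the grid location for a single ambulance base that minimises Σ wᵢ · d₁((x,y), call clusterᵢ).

Manhattan distance separates: Σwᵢ(|x−xᵢ|+|y−yᵢ|) = Σwᵢ|x−xᵢ| + Σwᵢ|y−yᵢ|, so x and y are optimised independently as 1-D weighted medians.
Total weight W = 677; half = 338.5.
x-coordinate, sorted with cumulative weight:
  x=0 (N5, w=12) cum 12
  x=2 (N4, w=50) cum 62
  x=3 (N6, w=100) cum 162
  x=4 (N2, w=90) cum 252
  x=7 (N3, w=150) cum 402  ← median
  x=8 (N1, w=275) cum 677
⇒ x* = 7
y-coordinate, sorted with cumulative weight:
  y=0 (N1, w=275) cum 275
  y=0 (N6, w=100) cum 375  ← median
  y=1 (N4, w=50) cum 425
  y=3 (N5, w=12) cum 437
  y=5 (N2, w=90) cum 527
  y=8 (N3, w=150) cum 677
⇒ y* = 0

(7, 0)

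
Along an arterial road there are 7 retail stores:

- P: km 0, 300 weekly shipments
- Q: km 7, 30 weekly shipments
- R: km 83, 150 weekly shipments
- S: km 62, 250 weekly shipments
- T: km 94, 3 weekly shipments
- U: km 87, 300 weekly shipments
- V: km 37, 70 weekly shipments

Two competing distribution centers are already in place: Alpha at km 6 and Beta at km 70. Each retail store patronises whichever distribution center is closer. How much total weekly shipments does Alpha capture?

400

The indifferent point is the midpoint (6+70)/2 = 38; retail stores left of it (closer to Alpha at 6) go to Alpha, those right go to Beta.
  P at 0 (w=300) → Alpha
  Q at 7 (w=30) → Alpha
  V at 37 (w=70) → Alpha
  S at 62 (w=250) → Beta
  R at 83 (w=150) → Beta
  U at 87 (w=300) → Beta
  T at 94 (w=3) → Beta
Alpha captures 400; Beta captures 703.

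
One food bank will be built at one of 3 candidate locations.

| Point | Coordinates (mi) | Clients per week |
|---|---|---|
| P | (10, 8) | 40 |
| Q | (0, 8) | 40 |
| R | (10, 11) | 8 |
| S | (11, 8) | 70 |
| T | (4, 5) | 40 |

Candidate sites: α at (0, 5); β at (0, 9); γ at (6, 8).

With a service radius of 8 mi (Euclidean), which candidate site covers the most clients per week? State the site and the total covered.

γ, covering 198

Coverage radius r = 8 mi; a point is covered iff (Δx)²+(Δy)² ≤ 8² = 64.
  α (0, 5): covers {Q, T} → 80
  β (0, 9): covers {Q, T} → 80
  γ (6, 8): covers {P, Q, R, S, T} → 198
Maximum coverage at γ: 198 clients per week.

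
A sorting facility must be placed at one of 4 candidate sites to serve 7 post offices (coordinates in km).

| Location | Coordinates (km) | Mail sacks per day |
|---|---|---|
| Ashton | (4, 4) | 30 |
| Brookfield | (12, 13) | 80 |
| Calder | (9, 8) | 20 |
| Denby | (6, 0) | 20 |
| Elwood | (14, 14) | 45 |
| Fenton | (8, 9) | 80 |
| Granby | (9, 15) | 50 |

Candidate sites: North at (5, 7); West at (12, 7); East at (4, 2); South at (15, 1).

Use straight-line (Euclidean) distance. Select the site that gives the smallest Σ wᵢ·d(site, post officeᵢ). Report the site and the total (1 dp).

Total weighted distance at each candidate:
  North (5, 7): total = 2305.1
  West (12, 7): total = 2096.5
  East (4, 2): total = 3405.2
  South (15, 1): total = 3895.8
Minimum is at West with total 2096.5 km.

West, total 2096.5 km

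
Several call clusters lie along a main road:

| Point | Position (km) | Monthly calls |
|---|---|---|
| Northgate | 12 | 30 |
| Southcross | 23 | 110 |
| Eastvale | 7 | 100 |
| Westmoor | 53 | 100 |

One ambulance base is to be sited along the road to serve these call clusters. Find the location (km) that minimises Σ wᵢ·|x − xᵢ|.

For a sum of weighted absolute distances on a line, the optimum is the weighted median (not the mean). Total weight W = 340; half-weight = 170.
Sort by position and accumulate weight:
  km 7 (Eastvale, w=100) → cum 100
  km 12 (Northgate, w=30) → cum 130
  km 23 (Southcross, w=110) → cum 240  ≥ 170 → median here
  km 53 (Westmoor, w=100) → cum 340
Optimal location: km 23.

x = 23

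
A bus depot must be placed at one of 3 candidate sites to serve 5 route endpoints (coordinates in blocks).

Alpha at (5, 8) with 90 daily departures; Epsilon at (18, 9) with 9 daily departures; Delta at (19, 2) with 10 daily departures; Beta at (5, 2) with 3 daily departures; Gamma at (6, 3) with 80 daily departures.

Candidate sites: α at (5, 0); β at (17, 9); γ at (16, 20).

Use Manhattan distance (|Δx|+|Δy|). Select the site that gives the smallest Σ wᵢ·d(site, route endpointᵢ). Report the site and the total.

Total weighted distance at each candidate:
  α (5, 0): total = 1404
  β (17, 9): total = 2686
  γ (16, 20): total = 4644
Minimum is at α with total 1404 blocks.

α, total 1404 blocks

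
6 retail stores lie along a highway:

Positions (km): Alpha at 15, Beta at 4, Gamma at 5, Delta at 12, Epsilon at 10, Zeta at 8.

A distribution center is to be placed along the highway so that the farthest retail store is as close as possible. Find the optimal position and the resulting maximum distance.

location 9.5, max distance 5.5

The 1-center on a line is the midpoint of the two extreme points: leftmost at 4, rightmost at 15.
Optimal location = (4 + 15)/2 = 9.5; maximum distance = (15 − 4)/2 = 5.5.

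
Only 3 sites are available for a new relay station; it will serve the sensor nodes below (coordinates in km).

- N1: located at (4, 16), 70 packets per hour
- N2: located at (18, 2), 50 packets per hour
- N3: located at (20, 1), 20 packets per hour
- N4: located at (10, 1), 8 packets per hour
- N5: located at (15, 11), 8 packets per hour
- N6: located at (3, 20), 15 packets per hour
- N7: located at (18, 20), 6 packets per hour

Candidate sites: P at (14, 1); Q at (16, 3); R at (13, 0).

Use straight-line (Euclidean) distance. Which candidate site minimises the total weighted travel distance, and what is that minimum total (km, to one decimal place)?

Total weighted distance at each candidate:
  P (14, 1): total = 2146.3
  Q (16, 3): total = 1978.5
  R (13, 0): total = 2269.6
Minimum is at Q with total 1978.5 km.

Q, total 1978.5 km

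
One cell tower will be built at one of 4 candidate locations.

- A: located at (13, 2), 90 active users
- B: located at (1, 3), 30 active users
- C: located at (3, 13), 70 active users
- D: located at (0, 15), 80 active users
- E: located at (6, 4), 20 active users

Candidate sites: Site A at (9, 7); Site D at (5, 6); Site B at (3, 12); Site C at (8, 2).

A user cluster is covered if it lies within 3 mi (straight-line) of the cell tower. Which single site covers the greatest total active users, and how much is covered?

Coverage radius r = 3 mi; a point is covered iff (Δx)²+(Δy)² ≤ 3² = 9.
  Site A (9, 7): covers {none} → 0
  Site D (5, 6): covers {E} → 20
  Site B (3, 12): covers {C} → 70
  Site C (8, 2): covers {E} → 20
Maximum coverage at Site B: 70 active users.

Site B, covering 70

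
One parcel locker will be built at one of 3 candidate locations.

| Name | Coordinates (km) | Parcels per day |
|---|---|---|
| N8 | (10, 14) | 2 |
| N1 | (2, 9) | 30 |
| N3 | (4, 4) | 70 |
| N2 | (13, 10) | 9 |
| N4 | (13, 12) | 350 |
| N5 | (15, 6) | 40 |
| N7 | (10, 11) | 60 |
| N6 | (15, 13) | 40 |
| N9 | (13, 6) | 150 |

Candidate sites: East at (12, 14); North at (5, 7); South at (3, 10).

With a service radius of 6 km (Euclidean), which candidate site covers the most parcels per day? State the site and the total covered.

East, covering 461

Coverage radius r = 6 km; a point is covered iff (Δx)²+(Δy)² ≤ 6² = 36.
  East (12, 14): covers {N8, N2, N4, N7, N6} → 461
  North (5, 7): covers {N1, N3} → 100
  South (3, 10): covers {N1} → 30
Maximum coverage at East: 461 parcels per day.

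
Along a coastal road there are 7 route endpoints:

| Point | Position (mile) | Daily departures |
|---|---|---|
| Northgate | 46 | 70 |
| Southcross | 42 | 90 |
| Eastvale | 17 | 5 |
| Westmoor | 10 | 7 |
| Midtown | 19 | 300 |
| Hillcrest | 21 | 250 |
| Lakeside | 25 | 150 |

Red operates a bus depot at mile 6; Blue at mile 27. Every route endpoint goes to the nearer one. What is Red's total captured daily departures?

The indifferent point is the midpoint (6+27)/2 = 16.5; route endpoints left of it (closer to Red at 6) go to Red, those right go to Blue.
  Westmoor at 10 (w=7) → Red
  Eastvale at 17 (w=5) → Blue
  Midtown at 19 (w=300) → Blue
  Hillcrest at 21 (w=250) → Blue
  Lakeside at 25 (w=150) → Blue
  Southcross at 42 (w=90) → Blue
  Northgate at 46 (w=70) → Blue
Red captures 7; Blue captures 865.

7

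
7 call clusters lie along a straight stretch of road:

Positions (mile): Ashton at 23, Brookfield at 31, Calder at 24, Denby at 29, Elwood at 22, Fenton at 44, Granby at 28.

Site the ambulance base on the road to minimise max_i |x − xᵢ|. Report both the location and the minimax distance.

The 1-center on a line is the midpoint of the two extreme points: leftmost at 22, rightmost at 44.
Optimal location = (22 + 44)/2 = 33; maximum distance = (44 − 22)/2 = 11.

location 33, max distance 11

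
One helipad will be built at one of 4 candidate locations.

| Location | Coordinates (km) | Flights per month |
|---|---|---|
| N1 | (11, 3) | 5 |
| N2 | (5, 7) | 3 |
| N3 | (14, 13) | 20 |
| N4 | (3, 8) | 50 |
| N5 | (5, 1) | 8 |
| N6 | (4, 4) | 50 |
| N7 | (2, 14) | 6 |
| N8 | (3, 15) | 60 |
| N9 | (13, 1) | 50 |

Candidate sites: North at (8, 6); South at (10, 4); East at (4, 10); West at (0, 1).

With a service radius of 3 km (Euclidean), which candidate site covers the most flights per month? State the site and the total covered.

Coverage radius r = 3 km; a point is covered iff (Δx)²+(Δy)² ≤ 3² = 9.
  North (8, 6): covers {none} → 0
  South (10, 4): covers {N1} → 5
  East (4, 10): covers {N4} → 50
  West (0, 1): covers {none} → 0
Maximum coverage at East: 50 flights per month.

East, covering 50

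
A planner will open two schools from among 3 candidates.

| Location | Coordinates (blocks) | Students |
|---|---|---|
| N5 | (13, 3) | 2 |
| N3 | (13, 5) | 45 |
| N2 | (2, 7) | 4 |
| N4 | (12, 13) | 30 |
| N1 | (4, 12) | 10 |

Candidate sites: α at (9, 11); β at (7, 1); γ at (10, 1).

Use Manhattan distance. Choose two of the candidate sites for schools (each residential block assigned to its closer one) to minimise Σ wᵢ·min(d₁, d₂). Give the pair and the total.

{α, γ}, total 579

Evaluate every pair (each demand assigned to the nearer of the two):
  {α, γ}: total = 579
  {α, β}: total = 720
  {β, γ}: total = 929
Best pair: {α, γ} with total 579.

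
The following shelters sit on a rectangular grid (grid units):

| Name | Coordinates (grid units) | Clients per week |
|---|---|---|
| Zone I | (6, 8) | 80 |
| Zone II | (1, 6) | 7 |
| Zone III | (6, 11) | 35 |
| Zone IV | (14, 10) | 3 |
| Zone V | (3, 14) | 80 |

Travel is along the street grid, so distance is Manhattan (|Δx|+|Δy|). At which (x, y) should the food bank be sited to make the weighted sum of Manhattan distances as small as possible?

(6, 11)

Manhattan distance separates: Σwᵢ(|x−xᵢ|+|y−yᵢ|) = Σwᵢ|x−xᵢ| + Σwᵢ|y−yᵢ|, so x and y are optimised independently as 1-D weighted medians.
Total weight W = 205; half = 102.5.
x-coordinate, sorted with cumulative weight:
  x=1 (Zone II, w=7) cum 7
  x=3 (Zone V, w=80) cum 87
  x=6 (Zone I, w=80) cum 167  ← median
  x=6 (Zone III, w=35) cum 202
  x=14 (Zone IV, w=3) cum 205
⇒ x* = 6
y-coordinate, sorted with cumulative weight:
  y=6 (Zone II, w=7) cum 7
  y=8 (Zone I, w=80) cum 87
  y=10 (Zone IV, w=3) cum 90
  y=11 (Zone III, w=35) cum 125  ← median
  y=14 (Zone V, w=80) cum 205
⇒ y* = 11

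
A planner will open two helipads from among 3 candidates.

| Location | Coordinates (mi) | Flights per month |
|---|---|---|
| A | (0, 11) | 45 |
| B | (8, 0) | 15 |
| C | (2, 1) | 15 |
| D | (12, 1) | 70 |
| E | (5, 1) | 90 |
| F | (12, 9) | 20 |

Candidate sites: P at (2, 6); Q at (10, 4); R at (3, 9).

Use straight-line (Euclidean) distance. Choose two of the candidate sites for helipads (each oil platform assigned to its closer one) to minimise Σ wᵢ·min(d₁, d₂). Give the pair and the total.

Evaluate every pair (each demand assigned to the nearer of the two):
  {Q, R}: total = 1235.1
  {P, Q}: total = 1269.3
  {P, R}: total = 1851.9
Best pair: {Q, R} with total 1235.1.

{Q, R}, total 1235.1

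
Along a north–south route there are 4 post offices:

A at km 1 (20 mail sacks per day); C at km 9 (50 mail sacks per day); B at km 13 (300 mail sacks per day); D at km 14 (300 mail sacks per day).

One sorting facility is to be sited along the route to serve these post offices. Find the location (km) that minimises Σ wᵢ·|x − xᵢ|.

For a sum of weighted absolute distances on a line, the optimum is the weighted median (not the mean). Total weight W = 670; half-weight = 335.
Sort by position and accumulate weight:
  km 1 (A, w=20) → cum 20
  km 9 (C, w=50) → cum 70
  km 13 (B, w=300) → cum 370  ≥ 335 → median here
  km 14 (D, w=300) → cum 670
Optimal location: km 13.

x = 13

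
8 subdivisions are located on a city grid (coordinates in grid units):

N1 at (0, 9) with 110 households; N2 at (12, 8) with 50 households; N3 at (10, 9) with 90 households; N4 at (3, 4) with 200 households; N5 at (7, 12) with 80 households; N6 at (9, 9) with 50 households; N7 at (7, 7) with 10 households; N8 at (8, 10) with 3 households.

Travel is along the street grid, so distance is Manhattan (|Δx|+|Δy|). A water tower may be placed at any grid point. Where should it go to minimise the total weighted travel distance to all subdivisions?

Manhattan distance separates: Σwᵢ(|x−xᵢ|+|y−yᵢ|) = Σwᵢ|x−xᵢ| + Σwᵢ|y−yᵢ|, so x and y are optimised independently as 1-D weighted medians.
Total weight W = 593; half = 296.5.
x-coordinate, sorted with cumulative weight:
  x=0 (N1, w=110) cum 110
  x=3 (N4, w=200) cum 310  ← median
  x=7 (N5, w=80) cum 390
  x=7 (N7, w=10) cum 400
  x=8 (N8, w=3) cum 403
  x=9 (N6, w=50) cum 453
  x=10 (N3, w=90) cum 543
  x=12 (N2, w=50) cum 593
⇒ x* = 3
y-coordinate, sorted with cumulative weight:
  y=4 (N4, w=200) cum 200
  y=7 (N7, w=10) cum 210
  y=8 (N2, w=50) cum 260
  y=9 (N1, w=110) cum 370  ← median
  y=9 (N3, w=90) cum 460
  y=9 (N6, w=50) cum 510
  y=10 (N8, w=3) cum 513
  y=12 (N5, w=80) cum 593
⇒ y* = 9

(3, 9)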